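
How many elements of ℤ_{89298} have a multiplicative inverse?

First factor: 89298 = 2 · 3^2 · 11^2 · 41.
φ(89298) = 89298 · (1 − 1/2) · (1 − 1/3) · (1 − 1/11) · (1 − 1/41)
       = 89298 · 800/2706 = 26400.

26400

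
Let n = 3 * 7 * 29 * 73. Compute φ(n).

24192

φ(44457) = 44457 · (1 − 1/3) · (1 − 1/7) · (1 − 1/29) · (1 − 1/73)
       = 44457 · 24192/44457 = 24192.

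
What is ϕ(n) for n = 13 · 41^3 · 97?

φ(86909381) = 86909381 · (1 − 1/13) · (1 − 1/41) · (1 − 1/97)
       = 86909381 · 46080/51701 = 77460480.

77460480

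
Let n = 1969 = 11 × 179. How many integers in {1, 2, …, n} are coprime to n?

φ(1969) = 1969 · (1 − 1/11) · (1 − 1/179)
       = 1969 · 1780/1969 = 1780.

1780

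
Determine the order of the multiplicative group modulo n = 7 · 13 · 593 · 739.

φ(39878657) = 39878657 · (1 − 1/7) · (1 − 1/13) · (1 − 1/593) · (1 − 1/739)
       = 39878657 · 31456512/39878657 = 31456512.

31456512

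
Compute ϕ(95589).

54432

Factor 95589: 95589 = 3^2 · 13 · 19 · 43.
φ(3^2) = 3^1·(3−1) = 3·2 = 6.
φ(13) = 13 − 1 = 12.
φ(19) = 19 − 1 = 18.
φ(43) = 43 − 1 = 42.
Multiply: 6 · 12 · 18 · 42 = 54432.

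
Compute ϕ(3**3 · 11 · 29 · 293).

φ(2523609) = 2523609 · (1 − 1/3) · (1 − 1/11) · (1 − 1/29) · (1 − 1/293)
       = 2523609 · 163520/280401 = 1471680.

1471680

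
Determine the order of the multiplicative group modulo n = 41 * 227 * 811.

7322400

φ(7547977) = 7547977 · (1 − 1/41) · (1 − 1/227) · (1 − 1/811)
       = 7547977 · 7322400/7547977 = 7322400.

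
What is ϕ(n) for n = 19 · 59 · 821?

φ(19) = 19 − 1 = 18.
φ(59) = 59 − 1 = 58.
φ(821) = 821 − 1 = 820.
Multiply: 18 · 58 · 820 = 856080.

856080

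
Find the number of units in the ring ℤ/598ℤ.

264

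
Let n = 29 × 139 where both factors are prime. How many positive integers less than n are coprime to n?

3864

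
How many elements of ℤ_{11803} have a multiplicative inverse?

10080

11803 = 11 · 29 · 37.
φ(11) = 11 − 1 = 10.
φ(29) = 29 − 1 = 28.
φ(37) = 37 − 1 = 36.
φ(11803) = 10 × 28 × 36 = 10080.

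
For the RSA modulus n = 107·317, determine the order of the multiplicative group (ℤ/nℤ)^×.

33496

φ(n) = (p − 1)(q − 1) = (107−1)(317−1) = 106·316 = 33496.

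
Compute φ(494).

216

First factor: 494 = 2 * 13 * 19.
φ(2) = 2 − 1 = 1.
φ(13) = 13 − 1 = 12.
φ(19) = 19 − 1 = 18.
φ(494) = 1 × 12 × 18 = 216.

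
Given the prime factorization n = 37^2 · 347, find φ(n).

φ(37^2) = 37^2 − 37^1 = 1369 − 37 = 1332.
φ(347) = 347 − 1 = 346.
Multiply: 1332 · 346 = 460872.

460872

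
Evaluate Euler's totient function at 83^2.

φ(6889) = 6889 · (1 − 1/83)
       = 6889 · 82/83 = 6806.

6806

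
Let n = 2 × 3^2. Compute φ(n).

φ(2) = 2 − 1 = 1.
φ(3^2) = 3^1·(3−1) = 3·2 = 6.
Since φ is multiplicative, φ(18) = 1 · 6 = 6.

6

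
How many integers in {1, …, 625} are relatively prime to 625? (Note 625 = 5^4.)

φ(5^4) = 5^3·(5−1) = 125·4 = 500.

500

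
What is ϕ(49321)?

45360

First factor: 49321 = 31 · 37 · 43.
φ(31) = 31 − 1 = 30.
φ(37) = 37 − 1 = 36.
φ(43) = 43 − 1 = 42.
Multiply: 30 · 36 · 42 = 45360.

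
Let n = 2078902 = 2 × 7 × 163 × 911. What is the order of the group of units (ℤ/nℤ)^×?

φ(2078902) = 2078902 · (1 − 1/2) · (1 − 1/7) · (1 − 1/163) · (1 − 1/911)
       = 2078902 · 884520/2078902 = 884520.

884520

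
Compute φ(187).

187 = 11 · 17.
φ(11) = 11 − 1 = 10.
φ(17) = 17 − 1 = 16.
Since φ is multiplicative, φ(187) = 10 · 16 = 160.

160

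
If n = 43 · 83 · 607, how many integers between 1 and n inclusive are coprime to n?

2087064

φ(2166383) = 2166383 · (1 − 1/43) · (1 − 1/83) · (1 − 1/607)
       = 2166383 · 2087064/2166383 = 2087064.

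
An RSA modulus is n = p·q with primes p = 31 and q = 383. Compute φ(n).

11460

φ(11873) = 11873 · (1 − 1/31) · (1 − 1/383)
       = 11873 · 11460/11873 = 11460.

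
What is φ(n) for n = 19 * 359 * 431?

φ(19) = 19 − 1 = 18.
φ(359) = 359 − 1 = 358.
φ(431) = 431 − 1 = 430.
φ(2939851) = 18 × 358 × 430 = 2770920.

2770920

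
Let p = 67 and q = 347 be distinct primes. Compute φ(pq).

φ(67) = 67 − 1 = 66.
φ(347) = 347 − 1 = 346.
Since φ is multiplicative, φ(23249) = 66 · 346 = 22836.

22836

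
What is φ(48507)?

28512

Factor 48507: 48507 = 3 * 19 * 23 * 37.
φ(48507) = 48507 · (1 − 1/3) · (1 − 1/19) · (1 − 1/23) · (1 − 1/37)
       = 48507 · 28512/48507 = 28512.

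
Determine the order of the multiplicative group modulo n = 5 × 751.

3000

φ(3755) = 3755 · (1 − 1/5) · (1 − 1/751)
       = 3755 · 3000/3755 = 3000.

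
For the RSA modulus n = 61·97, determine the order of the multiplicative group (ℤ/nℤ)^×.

φ(5917) = 5917 · (1 − 1/61) · (1 − 1/97)
       = 5917 · 5760/5917 = 5760.

5760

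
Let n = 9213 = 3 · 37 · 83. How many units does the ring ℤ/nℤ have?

5904

φ(3) = 3 − 1 = 2.
φ(37) = 37 − 1 = 36.
φ(83) = 83 − 1 = 82.
Since φ is multiplicative, φ(9213) = 2 · 36 · 82 = 5904.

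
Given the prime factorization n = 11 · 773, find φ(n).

φ(8503) = 8503 · (1 − 1/11) · (1 − 1/773)
       = 8503 · 7720/8503 = 7720.

7720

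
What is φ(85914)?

27216

First factor: 85914 = 2 × 3^3 × 37 × 43.
φ(2) = 2 − 1 = 1.
φ(3^3) = 3^3 − 3^2 = 27 − 9 = 18.
φ(37) = 37 − 1 = 36.
φ(43) = 43 − 1 = 42.
φ(85914) = 1 × 18 × 36 × 42 = 27216.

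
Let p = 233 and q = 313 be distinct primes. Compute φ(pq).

72384

φ(72929) = 72929 · (1 − 1/233) · (1 − 1/313)
       = 72929 · 72384/72929 = 72384.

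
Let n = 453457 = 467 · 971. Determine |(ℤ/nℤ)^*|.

452020

φ(453457) = 453457 · (1 − 1/467) · (1 − 1/971)
       = 453457 · 452020/453457 = 452020.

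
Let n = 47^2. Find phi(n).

φ(2209) = 2209 · (1 − 1/47)
       = 2209 · 46/47 = 2162.

2162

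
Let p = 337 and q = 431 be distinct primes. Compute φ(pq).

φ(n) = (p − 1)(q − 1) = (337−1)(431−1) = 336·430 = 144480.

144480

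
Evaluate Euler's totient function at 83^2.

φ(83^2) = 83^1·(83−1) = 83·82 = 6806.

6806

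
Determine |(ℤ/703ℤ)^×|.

Factor 703: 703 = 19 * 37.
φ(703) = 703 · (1 − 1/19) · (1 − 1/37)
       = 703 · 648/703 = 648.

648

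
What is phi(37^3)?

49284

φ(37^3) = 37^3 − 37^2 = 50653 − 1369 = 49284.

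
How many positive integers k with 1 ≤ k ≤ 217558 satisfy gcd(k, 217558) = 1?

217558 = 2 · 11**2 · 29 · 31.
φ(217558) = 217558 · (1 − 1/2) · (1 − 1/11) · (1 − 1/29) · (1 − 1/31)
       = 217558 · 8400/19778 = 92400.

92400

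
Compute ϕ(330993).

190080

First factor: 330993 = 3^3 * 13 * 23 * 41.
φ(3^3) = 3^2·(3−1) = 9·2 = 18.
φ(13) = 13 − 1 = 12.
φ(23) = 23 − 1 = 22.
φ(41) = 41 − 1 = 40.
Multiply: 18 · 12 · 22 · 40 = 190080.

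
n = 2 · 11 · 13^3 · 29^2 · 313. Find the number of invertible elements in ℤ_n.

φ(2) = 2 − 1 = 1.
φ(11) = 11 − 1 = 10.
φ(13^3) = 13^3 − 13^2 = 2197 − 169 = 2028.
φ(29^2) = 29^1·(29−1) = 29·28 = 812.
φ(313) = 313 − 1 = 312.
φ(12723103822) = 1 × 10 × 2028 × 812 × 312 = 5137816320.

5137816320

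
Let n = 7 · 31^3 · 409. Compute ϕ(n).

70575840

φ(85291633) = 85291633 · (1 − 1/7) · (1 − 1/31) · (1 − 1/409)
       = 85291633 · 73440/88753 = 70575840.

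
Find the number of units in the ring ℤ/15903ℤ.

9720

Factor 15903: 15903 = 3**3 × 19 × 31.
φ(15903) = 15903 · (1 − 1/3) · (1 − 1/19) · (1 − 1/31)
       = 15903 · 1080/1767 = 9720.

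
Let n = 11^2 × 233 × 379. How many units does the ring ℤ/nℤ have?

φ(10685147) = 10685147 · (1 − 1/11) · (1 − 1/233) · (1 − 1/379)
       = 10685147 · 876960/971377 = 9646560.

9646560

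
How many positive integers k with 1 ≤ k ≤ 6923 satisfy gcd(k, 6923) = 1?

5544

6923 = 7 * 23 * 43.
φ(7) = 7 − 1 = 6.
φ(23) = 23 − 1 = 22.
φ(43) = 43 − 1 = 42.
φ(6923) = 6 × 22 × 42 = 5544.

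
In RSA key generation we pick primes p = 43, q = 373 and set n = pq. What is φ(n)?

φ(n) = (p − 1)(q − 1) = (43−1)(373−1) = 42·372 = 15624.

15624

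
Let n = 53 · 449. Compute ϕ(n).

23296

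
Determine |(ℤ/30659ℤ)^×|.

30659 = 23 × 31 × 43.
φ(23) = 23 − 1 = 22.
φ(31) = 31 − 1 = 30.
φ(43) = 43 − 1 = 42.
φ(30659) = 22 × 30 × 42 = 27720.

27720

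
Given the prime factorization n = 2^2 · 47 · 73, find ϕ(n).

φ(13724) = 13724 · (1 − 1/2) · (1 − 1/47) · (1 − 1/73)
       = 13724 · 3312/6862 = 6624.

6624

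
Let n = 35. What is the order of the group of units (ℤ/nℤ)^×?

24

35 = 5 · 7.
φ(5) = 5 − 1 = 4.
φ(7) = 7 − 1 = 6.
Since φ is multiplicative, φ(35) = 4 · 6 = 24.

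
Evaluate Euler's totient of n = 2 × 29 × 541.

φ(31378) = 31378 · (1 − 1/2) · (1 − 1/29) · (1 − 1/541)
       = 31378 · 15120/31378 = 15120.

15120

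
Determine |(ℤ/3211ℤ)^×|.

2808

3211 = 13^2 * 19.
φ(13^2) = 13^2 − 13^1 = 169 − 13 = 156.
φ(19) = 19 − 1 = 18.
Multiply: 156 · 18 = 2808.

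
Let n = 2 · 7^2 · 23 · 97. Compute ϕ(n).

φ(218638) = 218638 · (1 − 1/2) · (1 − 1/7) · (1 − 1/23) · (1 − 1/97)
       = 218638 · 12672/31234 = 88704.

88704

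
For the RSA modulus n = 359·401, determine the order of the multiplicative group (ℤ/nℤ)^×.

143200

φ(pq) = (p−1)(q−1) = 358 · 400 = 143200.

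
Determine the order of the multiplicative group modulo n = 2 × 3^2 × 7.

φ(2) = 2 − 1 = 1.
φ(3^2) = 3^1·(3−1) = 3·2 = 6.
φ(7) = 7 − 1 = 6.
Multiply: 1 · 6 · 6 = 36.

36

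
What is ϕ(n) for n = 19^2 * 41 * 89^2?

φ(19^2) = 19^2 − 19^1 = 361 − 19 = 342.
φ(41) = 41 − 1 = 40.
φ(89^2) = 89^2 − 89^1 = 7921 − 89 = 7832.
φ(117238721) = 342 × 40 × 7832 = 107141760.

107141760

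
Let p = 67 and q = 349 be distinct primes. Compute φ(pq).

22968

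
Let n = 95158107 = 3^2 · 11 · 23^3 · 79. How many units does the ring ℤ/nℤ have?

54465840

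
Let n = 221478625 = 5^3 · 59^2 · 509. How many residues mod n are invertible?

173837600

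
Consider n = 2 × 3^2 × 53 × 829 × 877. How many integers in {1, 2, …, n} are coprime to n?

226302336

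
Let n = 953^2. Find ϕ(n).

φ(953^2) = 953^1·(953−1) = 953·952 = 907256.

907256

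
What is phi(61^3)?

φ(226981) = 226981 · (1 − 1/61)
       = 226981 · 60/61 = 223260.

223260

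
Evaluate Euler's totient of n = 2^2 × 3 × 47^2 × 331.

2853840

φ(8774148) = 8774148 · (1 − 1/2) · (1 − 1/3) · (1 − 1/47) · (1 − 1/331)
       = 8774148 · 30360/93342 = 2853840.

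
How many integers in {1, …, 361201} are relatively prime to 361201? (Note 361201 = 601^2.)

φ(361201) = 361201 · (1 − 1/601)
       = 361201 · 600/601 = 360600.

360600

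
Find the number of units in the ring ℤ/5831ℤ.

4704

Prime factorization: 5831 = 7**3 * 17.
φ(7^3) = 7^2·(7−1) = 49·6 = 294.
φ(17) = 17 − 1 = 16.
Since φ is multiplicative, φ(5831) = 294 · 16 = 4704.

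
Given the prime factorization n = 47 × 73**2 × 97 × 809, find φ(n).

18754080768

φ(19654582999) = 19654582999 · (1 − 1/47) · (1 − 1/73) · (1 − 1/97) · (1 − 1/809)
       = 19654582999 · 256905216/269240863 = 18754080768.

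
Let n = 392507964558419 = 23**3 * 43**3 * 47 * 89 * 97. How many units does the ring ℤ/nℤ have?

351217616504832

φ(23^3) = 23^3 − 23^2 = 12167 − 529 = 11638.
φ(43^3) = 43^2·(43−1) = 1849·42 = 77658.
φ(47) = 47 − 1 = 46.
φ(89) = 89 − 1 = 88.
φ(97) = 97 − 1 = 96.
Multiply: 11638 · 77658 · 46 · 88 · 96 = 351217616504832.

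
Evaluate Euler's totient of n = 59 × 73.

φ(4307) = 4307 · (1 − 1/59) · (1 − 1/73)
       = 4307 · 4176/4307 = 4176.

4176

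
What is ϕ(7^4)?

2058

φ(7^4) = 7^3·(7−1) = 343·6 = 2058.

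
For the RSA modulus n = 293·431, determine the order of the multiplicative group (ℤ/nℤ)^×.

125560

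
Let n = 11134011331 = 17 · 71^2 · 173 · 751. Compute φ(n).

φ(17) = 17 − 1 = 16.
φ(71^2) = 71^2 − 71^1 = 5041 − 71 = 4970.
φ(173) = 173 − 1 = 172.
φ(751) = 751 − 1 = 750.
Since φ is multiplicative, φ(11134011331) = 16 · 4970 · 172 · 750 = 10258080000.

10258080000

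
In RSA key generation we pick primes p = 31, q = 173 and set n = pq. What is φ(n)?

φ(31) = 31 − 1 = 30.
φ(173) = 173 − 1 = 172.
Since φ is multiplicative, φ(5363) = 30 · 172 = 5160.

5160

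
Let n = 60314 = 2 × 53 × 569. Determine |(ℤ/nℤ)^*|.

29536

φ(60314) = 60314 · (1 − 1/2) · (1 − 1/53) · (1 − 1/569)
       = 60314 · 29536/60314 = 29536.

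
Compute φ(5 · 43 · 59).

9744

φ(5) = 5 − 1 = 4.
φ(43) = 43 − 1 = 42.
φ(59) = 59 − 1 = 58.
φ(12685) = 4 × 42 × 58 = 9744.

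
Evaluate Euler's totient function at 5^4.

500

φ(5^4) = 5^4 − 5^3 = 625 − 125 = 500.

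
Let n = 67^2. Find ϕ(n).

4422

φ(67^2) = 67^1·(67−1) = 67·66 = 4422.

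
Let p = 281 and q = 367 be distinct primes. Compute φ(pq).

102480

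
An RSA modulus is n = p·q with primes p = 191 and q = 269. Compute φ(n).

For distinct primes, φ(pq) = (p−1)(q−1) = 190 × 268 = 50920.

50920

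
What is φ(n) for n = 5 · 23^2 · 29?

56672

φ(5) = 5 − 1 = 4.
φ(23^2) = 23^1·(23−1) = 23·22 = 506.
φ(29) = 29 − 1 = 28.
φ(76705) = 4 × 506 × 28 = 56672.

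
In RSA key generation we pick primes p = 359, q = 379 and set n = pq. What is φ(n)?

φ(136061) = 136061 · (1 − 1/359) · (1 − 1/379)
       = 136061 · 135324/136061 = 135324.

135324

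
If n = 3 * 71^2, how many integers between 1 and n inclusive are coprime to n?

9940

φ(3) = 3 − 1 = 2.
φ(71^2) = 71^2 − 71^1 = 5041 − 71 = 4970.
φ(15123) = 2 × 4970 = 9940.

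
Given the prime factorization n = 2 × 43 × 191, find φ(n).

7980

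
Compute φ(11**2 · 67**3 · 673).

21900574080

φ(24492033379) = 24492033379 · (1 − 1/11) · (1 − 1/67) · (1 − 1/673)
       = 24492033379 · 443520/496001 = 21900574080.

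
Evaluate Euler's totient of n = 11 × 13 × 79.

φ(11297) = 11297 · (1 − 1/11) · (1 − 1/13) · (1 − 1/79)
       = 11297 · 9360/11297 = 9360.

9360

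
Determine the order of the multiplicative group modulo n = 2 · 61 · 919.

55080

φ(2) = 2 − 1 = 1.
φ(61) = 61 − 1 = 60.
φ(919) = 919 − 1 = 918.
Since φ is multiplicative, φ(112118) = 1 · 60 · 918 = 55080.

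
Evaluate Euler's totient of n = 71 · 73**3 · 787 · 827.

17437284365760

φ(71) = 71 − 1 = 70.
φ(73^3) = 73^3 − 73^2 = 389017 − 5329 = 383688.
φ(787) = 787 − 1 = 786.
φ(827) = 827 − 1 = 826.
φ(17976584105743) = 70 × 383688 × 786 × 826 = 17437284365760.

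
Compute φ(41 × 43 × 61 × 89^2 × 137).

107367321600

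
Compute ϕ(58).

28

Prime factorization: 58 = 2 · 29.
φ(2) = 2 − 1 = 1.
φ(29) = 29 − 1 = 28.
φ(58) = 1 × 28 = 28.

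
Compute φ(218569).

Prime factorization: 218569 = 13 · 17 · 23 · 43.
φ(13) = 13 − 1 = 12.
φ(17) = 17 − 1 = 16.
φ(23) = 23 − 1 = 22.
φ(43) = 43 − 1 = 42.
Multiply: 12 · 16 · 22 · 42 = 177408.

177408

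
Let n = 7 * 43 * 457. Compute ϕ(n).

φ(137557) = 137557 · (1 − 1/7) · (1 − 1/43) · (1 − 1/457)
       = 137557 · 114912/137557 = 114912.

114912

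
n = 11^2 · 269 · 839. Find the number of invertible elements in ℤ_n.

24704240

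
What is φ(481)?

432

First factor: 481 = 13 * 37.
φ(13) = 13 − 1 = 12.
φ(37) = 37 − 1 = 36.
φ(481) = 12 × 36 = 432.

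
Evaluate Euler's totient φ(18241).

16128

Factor 18241: 18241 = 17 · 29 · 37.
φ(18241) = 18241 · (1 − 1/17) · (1 − 1/29) · (1 − 1/37)
       = 18241 · 16128/18241 = 16128.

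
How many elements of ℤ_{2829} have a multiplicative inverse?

2829 = 3 * 23 * 41.
φ(3) = 3 − 1 = 2.
φ(23) = 23 − 1 = 22.
φ(41) = 41 − 1 = 40.
φ(2829) = 2 × 22 × 40 = 1760.

1760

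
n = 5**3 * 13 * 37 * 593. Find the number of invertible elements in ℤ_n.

φ(5^3) = 5^3 − 5^2 = 125 − 25 = 100.
φ(13) = 13 − 1 = 12.
φ(37) = 37 − 1 = 36.
φ(593) = 593 − 1 = 592.
φ(35654125) = 100 × 12 × 36 × 592 = 25574400.

25574400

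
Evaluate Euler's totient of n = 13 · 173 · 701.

1444800

φ(13) = 13 − 1 = 12.
φ(173) = 173 − 1 = 172.
φ(701) = 701 − 1 = 700.
Multiply: 12 · 172 · 700 = 1444800.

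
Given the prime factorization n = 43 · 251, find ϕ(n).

10500

φ(10793) = 10793 · (1 − 1/43) · (1 − 1/251)
       = 10793 · 10500/10793 = 10500.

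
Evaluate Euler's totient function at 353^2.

124256

φ(124609) = 124609 · (1 − 1/353)
       = 124609 · 352/353 = 124256.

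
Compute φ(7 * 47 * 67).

φ(22043) = 22043 · (1 − 1/7) · (1 − 1/47) · (1 − 1/67)
       = 22043 · 18216/22043 = 18216.

18216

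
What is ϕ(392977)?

Factor 392977: 392977 = 13 × 19 × 37 × 43.
φ(392977) = 392977 · (1 − 1/13) · (1 − 1/19) · (1 − 1/37) · (1 − 1/43)
       = 392977 · 326592/392977 = 326592.

326592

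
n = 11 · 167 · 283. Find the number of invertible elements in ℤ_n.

468120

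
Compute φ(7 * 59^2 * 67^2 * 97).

φ(7) = 7 − 1 = 6.
φ(59^2) = 59^2 − 59^1 = 3481 − 59 = 3422.
φ(67^2) = 67^1·(67−1) = 67·66 = 4422.
φ(97) = 97 − 1 = 96.
Since φ is multiplicative, φ(10610195911) = 6 · 3422 · 4422 · 96 = 8716080384.

8716080384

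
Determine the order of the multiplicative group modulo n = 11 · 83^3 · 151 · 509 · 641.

φ(11) = 11 − 1 = 10.
φ(83^3) = 83^3 − 83^2 = 571787 − 6889 = 564898.
φ(151) = 151 − 1 = 150.
φ(509) = 509 − 1 = 508.
φ(641) = 641 − 1 = 640.
Multiply: 10 · 564898 · 150 · 508 · 640 = 275489456640000.

275489456640000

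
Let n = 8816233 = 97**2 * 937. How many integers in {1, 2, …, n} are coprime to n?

φ(8816233) = 8816233 · (1 − 1/97) · (1 − 1/937)
       = 8816233 · 89856/90889 = 8716032.

8716032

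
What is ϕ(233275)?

151200

Prime factorization: 233275 = 5^2 * 7 * 31 * 43.
φ(233275) = 233275 · (1 − 1/5) · (1 − 1/7) · (1 − 1/31) · (1 − 1/43)
       = 233275 · 30240/46655 = 151200.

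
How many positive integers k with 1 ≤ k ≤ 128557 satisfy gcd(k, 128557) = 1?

100800

First factor: 128557 = 11 · 13 · 29 · 31.
φ(128557) = 128557 · (1 − 1/11) · (1 − 1/13) · (1 − 1/29) · (1 − 1/31)
       = 128557 · 100800/128557 = 100800.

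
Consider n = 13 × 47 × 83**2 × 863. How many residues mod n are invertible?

3238458144

φ(3632521477) = 3632521477 · (1 − 1/13) · (1 − 1/47) · (1 − 1/83) · (1 − 1/863)
       = 3632521477 · 39017568/43765319 = 3238458144.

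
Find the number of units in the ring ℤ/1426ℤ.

660

Prime factorization: 1426 = 2 * 23 * 31.
φ(2) = 2 − 1 = 1.
φ(23) = 23 − 1 = 22.
φ(31) = 31 − 1 = 30.
Multiply: 1 · 22 · 30 = 660.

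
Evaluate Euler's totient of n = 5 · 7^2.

168

φ(245) = 245 · (1 − 1/5) · (1 − 1/7)
       = 245 · 24/35 = 168.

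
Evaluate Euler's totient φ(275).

First factor: 275 = 5^2 · 11.
φ(275) = 275 · (1 − 1/5) · (1 − 1/11)
       = 275 · 40/55 = 200.

200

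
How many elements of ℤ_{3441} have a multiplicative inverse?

First factor: 3441 = 3 × 31 × 37.
φ(3441) = 3441 · (1 − 1/3) · (1 − 1/31) · (1 − 1/37)
       = 3441 · 2160/3441 = 2160.

2160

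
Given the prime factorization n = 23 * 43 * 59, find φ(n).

φ(58351) = 58351 · (1 − 1/23) · (1 − 1/43) · (1 − 1/59)
       = 58351 · 53592/58351 = 53592.

53592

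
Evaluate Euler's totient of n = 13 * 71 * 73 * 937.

56609280

φ(13) = 13 − 1 = 12.
φ(71) = 71 − 1 = 70.
φ(73) = 73 − 1 = 72.
φ(937) = 937 − 1 = 936.
Since φ is multiplicative, φ(63134123) = 12 · 70 · 72 · 936 = 56609280.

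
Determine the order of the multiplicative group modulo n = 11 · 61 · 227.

φ(152317) = 152317 · (1 − 1/11) · (1 − 1/61) · (1 − 1/227)
       = 152317 · 135600/152317 = 135600.

135600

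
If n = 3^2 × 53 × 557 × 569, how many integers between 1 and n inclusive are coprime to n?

98532096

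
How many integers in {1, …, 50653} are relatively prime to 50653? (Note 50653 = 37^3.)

49284

φ(37^3) = 37^2·(37−1) = 1369·36 = 49284.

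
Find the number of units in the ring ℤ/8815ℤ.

First factor: 8815 = 5 · 41 · 43.
φ(8815) = 8815 · (1 − 1/5) · (1 − 1/41) · (1 − 1/43)
       = 8815 · 6720/8815 = 6720.

6720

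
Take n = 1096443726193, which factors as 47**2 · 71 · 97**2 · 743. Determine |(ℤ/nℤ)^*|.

φ(1096443726193) = 1096443726193 · (1 − 1/47) · (1 − 1/71) · (1 − 1/97) · (1 − 1/743)
       = 1096443726193 · 229367040/240500927 = 1045684335360.

1045684335360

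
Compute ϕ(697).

Prime factorization: 697 = 17 · 41.
φ(17) = 17 − 1 = 16.
φ(41) = 41 − 1 = 40.
Multiply: 16 · 40 = 640.

640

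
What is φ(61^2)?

3660

φ(3721) = 3721 · (1 − 1/61)
       = 3721 · 60/61 = 3660.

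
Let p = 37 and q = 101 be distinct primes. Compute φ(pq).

φ(37) = 37 − 1 = 36.
φ(101) = 101 − 1 = 100.
Multiply: 36 · 100 = 3600.

3600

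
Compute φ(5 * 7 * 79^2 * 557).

82225728

φ(121668295) = 121668295 · (1 − 1/5) · (1 − 1/7) · (1 − 1/79) · (1 − 1/557)
       = 121668295 · 1040832/1540105 = 82225728.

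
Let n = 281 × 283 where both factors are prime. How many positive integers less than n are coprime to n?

For distinct primes, φ(pq) = (p−1)(q−1) = 280 × 282 = 78960.

78960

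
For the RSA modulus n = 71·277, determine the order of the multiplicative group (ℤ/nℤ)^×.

19320

φ(n) = (p − 1)(q − 1) = (71−1)(277−1) = 70·276 = 19320.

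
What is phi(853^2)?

φ(853^2) = 853^1·(853−1) = 853·852 = 726756.

726756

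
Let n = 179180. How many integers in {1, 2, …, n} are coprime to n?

65280

First factor: 179180 = 2^2 · 5 · 17^2 · 31.
φ(179180) = 179180 · (1 − 1/2) · (1 − 1/5) · (1 − 1/17) · (1 − 1/31)
       = 179180 · 1920/5270 = 65280.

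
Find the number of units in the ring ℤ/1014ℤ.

1014 = 2 * 3 * 13^2.
φ(1014) = 1014 · (1 − 1/2) · (1 − 1/3) · (1 − 1/13)
       = 1014 · 24/78 = 312.

312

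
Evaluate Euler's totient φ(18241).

16128

18241 = 17 · 29 · 37.
φ(18241) = 18241 · (1 − 1/17) · (1 − 1/29) · (1 − 1/37)
       = 18241 · 16128/18241 = 16128.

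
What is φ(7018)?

Factor 7018: 7018 = 2 · 11^2 · 29.
φ(2) = 2 − 1 = 1.
φ(11^2) = 11^1·(11−1) = 11·10 = 110.
φ(29) = 29 − 1 = 28.
Multiply: 1 · 110 · 28 = 3080.

3080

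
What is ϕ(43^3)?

77658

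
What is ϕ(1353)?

First factor: 1353 = 3 · 11 · 41.
φ(3) = 3 − 1 = 2.
φ(11) = 11 − 1 = 10.
φ(41) = 41 − 1 = 40.
Since φ is multiplicative, φ(1353) = 2 · 10 · 40 = 800.

800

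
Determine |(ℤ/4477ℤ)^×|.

First factor: 4477 = 11^2 * 37.
φ(11^2) = 11^1·(11−1) = 11·10 = 110.
φ(37) = 37 − 1 = 36.
φ(4477) = 110 × 36 = 3960.

3960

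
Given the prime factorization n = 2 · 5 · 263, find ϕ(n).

1048

φ(2630) = 2630 · (1 − 1/2) · (1 − 1/5) · (1 − 1/263)
       = 2630 · 1048/2630 = 1048.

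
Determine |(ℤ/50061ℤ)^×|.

50061 = 3 · 11 · 37 · 41.
φ(50061) = 50061 · (1 − 1/3) · (1 − 1/11) · (1 − 1/37) · (1 − 1/41)
       = 50061 · 28800/50061 = 28800.

28800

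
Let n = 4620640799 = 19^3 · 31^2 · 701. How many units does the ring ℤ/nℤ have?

4230198000

φ(19^3) = 19^2·(19−1) = 361·18 = 6498.
φ(31^2) = 31^2 − 31^1 = 961 − 31 = 930.
φ(701) = 701 − 1 = 700.
Since φ is multiplicative, φ(4620640799) = 6498 · 930 · 700 = 4230198000.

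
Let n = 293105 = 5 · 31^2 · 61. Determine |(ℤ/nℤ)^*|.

223200

φ(293105) = 293105 · (1 − 1/5) · (1 − 1/31) · (1 − 1/61)
       = 293105 · 7200/9455 = 223200.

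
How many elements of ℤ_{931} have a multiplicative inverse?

756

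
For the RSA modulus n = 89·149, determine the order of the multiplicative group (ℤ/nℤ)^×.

φ(pq) = (p−1)(q−1) = 88 · 148 = 13024.

13024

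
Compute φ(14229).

14229 = 3**3 · 17 · 31.
φ(14229) = 14229 · (1 − 1/3) · (1 − 1/17) · (1 − 1/31)
       = 14229 · 960/1581 = 8640.

8640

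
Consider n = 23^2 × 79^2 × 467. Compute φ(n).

φ(1541795363) = 1541795363 · (1 − 1/23) · (1 − 1/79) · (1 − 1/467)
       = 1541795363 · 799656/848539 = 1452974952.

1452974952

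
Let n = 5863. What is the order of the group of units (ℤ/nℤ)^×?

4800

First factor: 5863 = 11 × 13 × 41.
φ(11) = 11 − 1 = 10.
φ(13) = 13 − 1 = 12.
φ(41) = 41 − 1 = 40.
Multiply: 10 · 12 · 40 = 4800.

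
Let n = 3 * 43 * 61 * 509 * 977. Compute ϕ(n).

2498872320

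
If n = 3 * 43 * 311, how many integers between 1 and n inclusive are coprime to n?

φ(40119) = 40119 · (1 − 1/3) · (1 − 1/43) · (1 − 1/311)
       = 40119 · 26040/40119 = 26040.

26040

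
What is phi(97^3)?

φ(912673) = 912673 · (1 − 1/97)
       = 912673 · 96/97 = 903264.

903264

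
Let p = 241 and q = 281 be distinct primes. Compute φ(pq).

67200

φ(241) = 241 − 1 = 240.
φ(281) = 281 − 1 = 280.
Since φ is multiplicative, φ(67721) = 240 · 280 = 67200.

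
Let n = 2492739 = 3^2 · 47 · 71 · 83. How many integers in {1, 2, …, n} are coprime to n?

φ(3^2) = 3^2 − 3^1 = 9 − 3 = 6.
φ(47) = 47 − 1 = 46.
φ(71) = 71 − 1 = 70.
φ(83) = 83 − 1 = 82.
φ(2492739) = 6 × 46 × 70 × 82 = 1584240.

1584240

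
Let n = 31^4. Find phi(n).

893730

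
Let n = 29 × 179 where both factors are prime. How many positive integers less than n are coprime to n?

φ(pq) = (p−1)(q−1) = 28 · 178 = 4984.

4984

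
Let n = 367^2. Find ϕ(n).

134322

φ(134689) = 134689 · (1 − 1/367)
       = 134689 · 366/367 = 134322.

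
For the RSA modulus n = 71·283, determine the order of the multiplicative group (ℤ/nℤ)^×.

φ(20093) = 20093 · (1 − 1/71) · (1 − 1/283)
       = 20093 · 19740/20093 = 19740.

19740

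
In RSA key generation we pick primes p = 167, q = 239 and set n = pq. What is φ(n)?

For distinct primes, φ(pq) = (p−1)(q−1) = 166 × 238 = 39508.

39508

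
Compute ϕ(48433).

34560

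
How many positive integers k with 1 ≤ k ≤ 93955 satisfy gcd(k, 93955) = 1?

66528

Prime factorization: 93955 = 5 · 19 · 23 · 43.
φ(5) = 5 − 1 = 4.
φ(19) = 19 − 1 = 18.
φ(23) = 23 − 1 = 22.
φ(43) = 43 − 1 = 42.
φ(93955) = 4 × 18 × 22 × 42 = 66528.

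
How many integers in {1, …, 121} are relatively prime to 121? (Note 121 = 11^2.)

110

φ(11^2) = 11^1·(11−1) = 11·10 = 110.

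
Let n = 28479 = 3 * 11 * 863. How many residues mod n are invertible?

φ(28479) = 28479 · (1 − 1/3) · (1 − 1/11) · (1 − 1/863)
       = 28479 · 17240/28479 = 17240.

17240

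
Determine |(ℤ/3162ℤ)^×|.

960

Factor 3162: 3162 = 2 × 3 × 17 × 31.
φ(3162) = 3162 · (1 − 1/2) · (1 − 1/3) · (1 − 1/17) · (1 − 1/31)
       = 3162 · 960/3162 = 960.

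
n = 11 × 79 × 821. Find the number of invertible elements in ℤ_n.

φ(11) = 11 − 1 = 10.
φ(79) = 79 − 1 = 78.
φ(821) = 821 − 1 = 820.
Multiply: 10 · 78 · 820 = 639600.

639600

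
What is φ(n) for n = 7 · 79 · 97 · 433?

19408896

φ(7) = 7 − 1 = 6.
φ(79) = 79 − 1 = 78.
φ(97) = 97 − 1 = 96.
φ(433) = 433 − 1 = 432.
Since φ is multiplicative, φ(23226553) = 6 · 78 · 96 · 432 = 19408896.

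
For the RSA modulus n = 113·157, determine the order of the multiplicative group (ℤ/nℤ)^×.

For distinct primes, φ(pq) = (p−1)(q−1) = 112 × 156 = 17472.

17472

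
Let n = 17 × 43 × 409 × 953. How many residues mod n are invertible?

261015552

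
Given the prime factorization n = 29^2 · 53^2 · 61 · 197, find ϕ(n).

φ(28388588273) = 28388588273 · (1 − 1/29) · (1 − 1/53) · (1 − 1/61) · (1 − 1/197)
       = 28388588273 · 17122560/18470129 = 26317374720.

26317374720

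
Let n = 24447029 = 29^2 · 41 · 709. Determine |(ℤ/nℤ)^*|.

22995840

φ(24447029) = 24447029 · (1 − 1/29) · (1 − 1/41) · (1 − 1/709)
       = 24447029 · 792960/843001 = 22995840.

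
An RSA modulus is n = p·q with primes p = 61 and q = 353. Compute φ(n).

21120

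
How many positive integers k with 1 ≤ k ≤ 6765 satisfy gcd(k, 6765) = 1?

3200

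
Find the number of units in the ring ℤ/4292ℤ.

Prime factorization: 4292 = 2**2 · 29 · 37.
φ(4292) = 4292 · (1 − 1/2) · (1 − 1/29) · (1 − 1/37)
       = 4292 · 1008/2146 = 2016.

2016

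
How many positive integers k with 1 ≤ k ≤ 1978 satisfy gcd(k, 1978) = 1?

Prime factorization: 1978 = 2 · 23 · 43.
φ(1978) = 1978 · (1 − 1/2) · (1 − 1/23) · (1 − 1/43)
       = 1978 · 924/1978 = 924.

924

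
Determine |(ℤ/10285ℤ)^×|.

First factor: 10285 = 5 × 11^2 × 17.
φ(5) = 5 − 1 = 4.
φ(11^2) = 11^1·(11−1) = 11·10 = 110.
φ(17) = 17 − 1 = 16.
Since φ is multiplicative, φ(10285) = 4 · 110 · 16 = 7040.

7040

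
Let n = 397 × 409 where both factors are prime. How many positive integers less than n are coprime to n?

φ(n) = (p − 1)(q − 1) = (397−1)(409−1) = 396·408 = 161568.

161568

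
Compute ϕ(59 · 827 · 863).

φ(42108359) = 42108359 · (1 − 1/59) · (1 − 1/827) · (1 − 1/863)
       = 42108359 · 41296696/42108359 = 41296696.

41296696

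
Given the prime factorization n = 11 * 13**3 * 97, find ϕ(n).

φ(2344199) = 2344199 · (1 − 1/11) · (1 − 1/13) · (1 − 1/97)
       = 2344199 · 11520/13871 = 1946880.

1946880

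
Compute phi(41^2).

φ(41^2) = 41^2 − 41^1 = 1681 − 41 = 1640.

1640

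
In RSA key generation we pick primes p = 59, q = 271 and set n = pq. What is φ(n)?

15660

φ(15989) = 15989 · (1 − 1/59) · (1 − 1/271)
       = 15989 · 15660/15989 = 15660.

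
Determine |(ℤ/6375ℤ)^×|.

3200

Prime factorization: 6375 = 3 · 5^3 · 17.
φ(6375) = 6375 · (1 − 1/3) · (1 − 1/5) · (1 − 1/17)
       = 6375 · 128/255 = 3200.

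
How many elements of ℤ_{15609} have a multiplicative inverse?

9240

First factor: 15609 = 3 · 11^2 · 43.
φ(3) = 3 − 1 = 2.
φ(11^2) = 11^1·(11−1) = 11·10 = 110.
φ(43) = 43 − 1 = 42.
Since φ is multiplicative, φ(15609) = 2 · 110 · 42 = 9240.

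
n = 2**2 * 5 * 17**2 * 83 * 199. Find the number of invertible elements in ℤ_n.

35329536

φ(95468260) = 95468260 · (1 − 1/2) · (1 − 1/5) · (1 − 1/17) · (1 − 1/83) · (1 − 1/199)
       = 95468260 · 1039104/2807890 = 35329536.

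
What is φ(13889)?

Factor 13889: 13889 = 17 · 19 · 43.
φ(13889) = 13889 · (1 − 1/17) · (1 − 1/19) · (1 − 1/43)
       = 13889 · 12096/13889 = 12096.

12096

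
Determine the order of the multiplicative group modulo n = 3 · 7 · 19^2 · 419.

1715472

φ(3) = 3 − 1 = 2.
φ(7) = 7 − 1 = 6.
φ(19^2) = 19^2 − 19^1 = 361 − 19 = 342.
φ(419) = 419 − 1 = 418.
φ(3176439) = 2 × 6 × 342 × 418 = 1715472.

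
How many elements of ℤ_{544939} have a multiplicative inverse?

Prime factorization: 544939 = 19 × 23 × 29 × 43.
φ(19) = 19 − 1 = 18.
φ(23) = 23 − 1 = 22.
φ(29) = 29 − 1 = 28.
φ(43) = 43 − 1 = 42.
φ(544939) = 18 × 22 × 28 × 42 = 465696.

465696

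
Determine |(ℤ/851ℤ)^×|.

792

Factor 851: 851 = 23 × 37.
φ(851) = 851 · (1 − 1/23) · (1 − 1/37)
       = 851 · 792/851 = 792.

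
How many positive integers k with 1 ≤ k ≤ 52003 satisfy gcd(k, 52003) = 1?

38016

52003 = 7 * 17 * 19 * 23.
φ(7) = 7 − 1 = 6.
φ(17) = 17 − 1 = 16.
φ(19) = 19 − 1 = 18.
φ(23) = 23 − 1 = 22.
Multiply: 6 · 16 · 18 · 22 = 38016.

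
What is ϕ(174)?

56

First factor: 174 = 2 · 3 · 29.
φ(2) = 2 − 1 = 1.
φ(3) = 3 − 1 = 2.
φ(29) = 29 − 1 = 28.
Multiply: 1 · 2 · 28 = 56.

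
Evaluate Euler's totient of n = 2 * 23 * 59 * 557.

709456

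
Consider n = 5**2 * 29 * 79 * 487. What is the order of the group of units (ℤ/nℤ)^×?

21228480

φ(5^2) = 5^1·(5−1) = 5·4 = 20.
φ(29) = 29 − 1 = 28.
φ(79) = 79 − 1 = 78.
φ(487) = 487 − 1 = 486.
φ(27892925) = 20 × 28 × 78 × 486 = 21228480.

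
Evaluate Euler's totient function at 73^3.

φ(389017) = 389017 · (1 − 1/73)
       = 389017 · 72/73 = 383688.

383688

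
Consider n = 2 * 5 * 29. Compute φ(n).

112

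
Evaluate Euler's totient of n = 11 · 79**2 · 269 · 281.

φ(5189260439) = 5189260439 · (1 − 1/11) · (1 − 1/79) · (1 − 1/269) · (1 − 1/281)
       = 5189260439 · 58531200/65686841 = 4623964800.

4623964800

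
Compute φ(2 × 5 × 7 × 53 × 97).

119808

φ(2) = 2 − 1 = 1.
φ(5) = 5 − 1 = 4.
φ(7) = 7 − 1 = 6.
φ(53) = 53 − 1 = 52.
φ(97) = 97 − 1 = 96.
Since φ is multiplicative, φ(359870) = 1 · 4 · 6 · 52 · 96 = 119808.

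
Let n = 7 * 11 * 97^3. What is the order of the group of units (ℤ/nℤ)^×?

54195840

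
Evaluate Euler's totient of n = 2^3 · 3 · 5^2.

φ(2^3) = 2^3 − 2^2 = 8 − 4 = 4.
φ(3) = 3 − 1 = 2.
φ(5^2) = 5^2 − 5^1 = 25 − 5 = 20.
Multiply: 4 · 2 · 20 = 160.

160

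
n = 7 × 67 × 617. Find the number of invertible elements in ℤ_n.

φ(289373) = 289373 · (1 − 1/7) · (1 − 1/67) · (1 − 1/617)
       = 289373 · 243936/289373 = 243936.

243936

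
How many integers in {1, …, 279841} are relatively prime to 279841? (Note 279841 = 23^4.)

φ(279841) = 279841 · (1 − 1/23)
       = 279841 · 22/23 = 267674.

267674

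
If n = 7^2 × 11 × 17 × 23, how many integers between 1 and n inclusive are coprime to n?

147840

φ(210749) = 210749 · (1 − 1/7) · (1 − 1/11) · (1 − 1/17) · (1 − 1/23)
       = 210749 · 21120/30107 = 147840.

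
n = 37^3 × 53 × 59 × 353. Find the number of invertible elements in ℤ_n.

52321471488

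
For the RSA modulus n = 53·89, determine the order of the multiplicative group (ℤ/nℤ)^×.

4576

For distinct primes, φ(pq) = (p−1)(q−1) = 52 × 88 = 4576.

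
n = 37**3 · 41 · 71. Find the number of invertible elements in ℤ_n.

137995200

φ(147450883) = 147450883 · (1 − 1/37) · (1 − 1/41) · (1 − 1/71)
       = 147450883 · 100800/107707 = 137995200.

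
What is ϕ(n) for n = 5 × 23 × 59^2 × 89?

26499968

φ(5) = 5 − 1 = 4.
φ(23) = 23 − 1 = 22.
φ(59^2) = 59^2 − 59^1 = 3481 − 59 = 3422.
φ(89) = 89 − 1 = 88.
φ(35628035) = 4 × 22 × 3422 × 88 = 26499968.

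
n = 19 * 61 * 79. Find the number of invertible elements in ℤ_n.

84240

φ(19) = 19 − 1 = 18.
φ(61) = 61 − 1 = 60.
φ(79) = 79 − 1 = 78.
Multiply: 18 · 60 · 78 = 84240.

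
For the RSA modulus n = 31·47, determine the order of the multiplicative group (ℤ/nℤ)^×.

1380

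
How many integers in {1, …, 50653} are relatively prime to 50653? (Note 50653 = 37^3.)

φ(50653) = 50653 · (1 − 1/37)
       = 50653 · 36/37 = 49284.

49284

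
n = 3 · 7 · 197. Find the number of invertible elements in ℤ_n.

2352

φ(3) = 3 − 1 = 2.
φ(7) = 7 − 1 = 6.
φ(197) = 197 − 1 = 196.
φ(4137) = 2 × 6 × 196 = 2352.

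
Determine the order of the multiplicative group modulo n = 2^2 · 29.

56

φ(116) = 116 · (1 − 1/2) · (1 − 1/29)
       = 116 · 28/58 = 56.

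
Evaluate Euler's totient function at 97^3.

903264

φ(97^3) = 97^3 − 97^2 = 912673 − 9409 = 903264.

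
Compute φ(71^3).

352870

φ(357911) = 357911 · (1 − 1/71)
       = 357911 · 70/71 = 352870.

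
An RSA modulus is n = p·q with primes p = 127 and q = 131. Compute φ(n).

For distinct primes, φ(pq) = (p−1)(q−1) = 126 × 130 = 16380.

16380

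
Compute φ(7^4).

φ(2401) = 2401 · (1 − 1/7)
       = 2401 · 6/7 = 2058.

2058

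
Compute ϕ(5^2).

φ(25) = 25 · (1 − 1/5)
       = 25 · 4/5 = 20.

20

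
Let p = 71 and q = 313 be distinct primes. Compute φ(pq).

φ(22223) = 22223 · (1 − 1/71) · (1 − 1/313)
       = 22223 · 21840/22223 = 21840.

21840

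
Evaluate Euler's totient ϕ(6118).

Factor 6118: 6118 = 2 × 7 × 19 × 23.
φ(6118) = 6118 · (1 − 1/2) · (1 − 1/7) · (1 − 1/19) · (1 − 1/23)
       = 6118 · 2376/6118 = 2376.

2376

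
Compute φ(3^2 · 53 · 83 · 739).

φ(29257749) = 29257749 · (1 − 1/3) · (1 − 1/53) · (1 − 1/83) · (1 − 1/739)
       = 29257749 · 6293664/9752583 = 18880992.

18880992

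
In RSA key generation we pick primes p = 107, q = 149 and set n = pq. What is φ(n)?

φ(pq) = (p−1)(q−1) = 106 · 148 = 15688.

15688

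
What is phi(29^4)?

682892

φ(29^4) = 29^4 − 29^3 = 707281 − 24389 = 682892.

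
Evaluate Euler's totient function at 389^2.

φ(389^2) = 389^1·(389−1) = 389·388 = 150932.

150932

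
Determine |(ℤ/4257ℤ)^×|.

Factor 4257: 4257 = 3^2 × 11 × 43.
φ(4257) = 4257 · (1 − 1/3) · (1 − 1/11) · (1 − 1/43)
       = 4257 · 840/1419 = 2520.

2520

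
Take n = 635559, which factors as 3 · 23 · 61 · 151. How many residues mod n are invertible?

396000

φ(635559) = 635559 · (1 − 1/3) · (1 − 1/23) · (1 − 1/61) · (1 − 1/151)
       = 635559 · 396000/635559 = 396000.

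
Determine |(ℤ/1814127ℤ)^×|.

Prime factorization: 1814127 = 3 * 7^3 * 41 * 43.
φ(3) = 3 − 1 = 2.
φ(7^3) = 7^3 − 7^2 = 343 − 49 = 294.
φ(41) = 41 − 1 = 40.
φ(43) = 43 − 1 = 42.
φ(1814127) = 2 × 294 × 40 × 42 = 987840.

987840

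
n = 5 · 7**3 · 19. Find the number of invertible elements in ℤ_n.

φ(5) = 5 − 1 = 4.
φ(7^3) = 7^2·(7−1) = 49·6 = 294.
φ(19) = 19 − 1 = 18.
φ(32585) = 4 × 294 × 18 = 21168.

21168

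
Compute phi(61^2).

3660

φ(61^2) = 61^1·(61−1) = 61·60 = 3660.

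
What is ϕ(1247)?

1176

Factor 1247: 1247 = 29 * 43.
φ(1247) = 1247 · (1 − 1/29) · (1 − 1/43)
       = 1247 · 1176/1247 = 1176.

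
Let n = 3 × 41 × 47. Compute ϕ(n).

3680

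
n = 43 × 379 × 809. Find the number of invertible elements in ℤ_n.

φ(13184273) = 13184273 · (1 − 1/43) · (1 − 1/379) · (1 − 1/809)
       = 13184273 · 12827808/13184273 = 12827808.

12827808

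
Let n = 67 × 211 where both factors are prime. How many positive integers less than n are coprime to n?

φ(n) = (p − 1)(q − 1) = (67−1)(211−1) = 66·210 = 13860.

13860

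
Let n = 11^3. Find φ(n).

1210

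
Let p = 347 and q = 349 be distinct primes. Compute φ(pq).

φ(n) = (p − 1)(q − 1) = (347−1)(349−1) = 346·348 = 120408.

120408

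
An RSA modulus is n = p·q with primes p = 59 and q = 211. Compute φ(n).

For distinct primes, φ(pq) = (p−1)(q−1) = 58 × 210 = 12180.

12180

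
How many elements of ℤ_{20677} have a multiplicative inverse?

Factor 20677: 20677 = 23 · 29 · 31.
φ(23) = 23 − 1 = 22.
φ(29) = 29 − 1 = 28.
φ(31) = 31 − 1 = 30.
Multiply: 22 · 28 · 30 = 18480.

18480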